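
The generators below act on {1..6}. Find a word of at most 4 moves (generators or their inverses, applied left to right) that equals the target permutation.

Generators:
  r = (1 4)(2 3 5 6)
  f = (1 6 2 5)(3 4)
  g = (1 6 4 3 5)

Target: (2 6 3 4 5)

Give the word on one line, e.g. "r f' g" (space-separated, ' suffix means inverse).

f' g' f' r

  after f': (1 5 2 6)(3 4)
  after g': (1 3 6 5 2)
  after f': (1 4 3)(2 5 6)
  after r: (2 6 3 4 5)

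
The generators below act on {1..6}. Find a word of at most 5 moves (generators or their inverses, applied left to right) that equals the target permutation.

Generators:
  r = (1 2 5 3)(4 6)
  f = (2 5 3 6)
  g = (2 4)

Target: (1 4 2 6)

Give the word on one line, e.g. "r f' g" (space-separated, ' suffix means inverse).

  after g: (2 4)
  after f': (2 4 6 3 5)
  after r: (1 2 6)
  after g': (1 4 2 6)

g f' r g'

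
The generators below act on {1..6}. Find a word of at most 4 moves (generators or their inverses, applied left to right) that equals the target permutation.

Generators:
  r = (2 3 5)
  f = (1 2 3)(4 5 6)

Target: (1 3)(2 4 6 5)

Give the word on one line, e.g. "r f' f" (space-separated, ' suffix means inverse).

r r f'

  after r: (2 3 5)
  after r: (2 5 3)
  after f': (1 3)(2 4 6 5)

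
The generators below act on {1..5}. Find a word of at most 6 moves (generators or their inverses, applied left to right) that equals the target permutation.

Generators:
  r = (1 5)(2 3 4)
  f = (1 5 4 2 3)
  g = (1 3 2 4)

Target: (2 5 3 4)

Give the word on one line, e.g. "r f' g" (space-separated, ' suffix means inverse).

  after r': (1 5)(2 4 3)
  after r': (2 3 4)
  after f: (1 5 4 3 2)
  after r': (2 5 3 4)

r' r' f r'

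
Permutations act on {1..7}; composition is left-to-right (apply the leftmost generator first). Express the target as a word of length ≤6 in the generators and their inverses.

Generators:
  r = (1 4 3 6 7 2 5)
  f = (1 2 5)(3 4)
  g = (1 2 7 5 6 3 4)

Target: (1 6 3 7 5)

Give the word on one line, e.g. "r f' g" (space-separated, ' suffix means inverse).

g' f r f'

  after g': (1 4 3 6 5 7 2)
  after f: (1 3 6)(5 7)
  after r: (1 6 4 3 7)(2 5)
  after f': (1 6 3 7 5)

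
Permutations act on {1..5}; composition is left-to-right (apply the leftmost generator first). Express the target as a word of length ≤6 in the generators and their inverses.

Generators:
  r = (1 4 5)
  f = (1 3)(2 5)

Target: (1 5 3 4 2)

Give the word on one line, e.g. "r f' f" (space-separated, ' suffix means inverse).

r' r' f' r

  after r': (1 5 4)
  after r': (1 4 5)
  after f': (1 4 2 5 3)
  after r: (1 5 3 4 2)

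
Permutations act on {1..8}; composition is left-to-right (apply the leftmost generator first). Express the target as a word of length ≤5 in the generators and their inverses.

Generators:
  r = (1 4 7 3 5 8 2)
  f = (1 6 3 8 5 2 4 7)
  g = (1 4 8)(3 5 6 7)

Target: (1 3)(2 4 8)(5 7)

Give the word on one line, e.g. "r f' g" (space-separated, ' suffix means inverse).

g' f g r f

  after g': (1 8 4)(3 7 6 5)
  after f: (1 5 8 7 3)(2 4 6)
  after g: (1 6 2 8 3 4 7 5)
  after r: (1 6)(3 7 8 5 4)
  after f: (1 3)(2 4 8)(5 7)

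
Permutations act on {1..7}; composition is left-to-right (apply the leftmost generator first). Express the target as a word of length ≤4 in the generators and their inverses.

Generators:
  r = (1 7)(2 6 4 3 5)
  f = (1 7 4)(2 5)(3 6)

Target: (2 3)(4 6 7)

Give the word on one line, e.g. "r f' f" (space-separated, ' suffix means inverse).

r f'

  after r: (1 7)(2 6 4 3 5)
  after f': (2 3)(4 6 7)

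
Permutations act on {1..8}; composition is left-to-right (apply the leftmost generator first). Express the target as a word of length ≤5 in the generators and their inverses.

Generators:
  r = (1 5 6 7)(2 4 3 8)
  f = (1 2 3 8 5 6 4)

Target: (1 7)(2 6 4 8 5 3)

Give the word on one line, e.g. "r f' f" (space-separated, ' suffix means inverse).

r' f f

  after r': (1 7 6 5)(2 8 3 4)
  after f: (1 7 4 3)(2 5)
  after f: (1 7)(2 6 4 8 5 3)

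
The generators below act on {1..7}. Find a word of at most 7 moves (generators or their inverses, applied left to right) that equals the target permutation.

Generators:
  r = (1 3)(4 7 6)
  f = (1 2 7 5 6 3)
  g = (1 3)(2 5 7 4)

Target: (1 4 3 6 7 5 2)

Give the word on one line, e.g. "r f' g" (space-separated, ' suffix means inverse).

  after f: (1 2 7 5 6 3)
  after r': (1 2 4 6)(5 7)
  after f: (1 7 6 2 4 3)
  after g: (1 4)(5 7 6)
  after f': (1 4 3 6 7 5 2)

f r' f g f'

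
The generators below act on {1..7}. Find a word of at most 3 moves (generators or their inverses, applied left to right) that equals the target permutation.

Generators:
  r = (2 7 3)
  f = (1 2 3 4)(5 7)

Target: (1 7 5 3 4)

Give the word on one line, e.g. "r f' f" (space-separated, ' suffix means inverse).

f r

  after f: (1 2 3 4)(5 7)
  after r: (1 7 5 3 4)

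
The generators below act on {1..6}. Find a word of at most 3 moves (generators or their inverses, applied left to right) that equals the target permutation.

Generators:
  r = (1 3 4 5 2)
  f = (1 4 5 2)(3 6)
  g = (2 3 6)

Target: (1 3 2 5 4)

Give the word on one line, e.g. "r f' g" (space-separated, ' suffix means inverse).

f' g

  after f': (1 2 5 4)(3 6)
  after g: (1 3 2 5 4)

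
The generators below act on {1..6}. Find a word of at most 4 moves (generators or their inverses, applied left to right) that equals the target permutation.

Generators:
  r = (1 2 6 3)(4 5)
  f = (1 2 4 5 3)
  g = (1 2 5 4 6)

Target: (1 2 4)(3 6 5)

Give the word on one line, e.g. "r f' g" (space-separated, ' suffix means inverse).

r' f f

  after r': (1 3 6 2)(4 5)
  after f: (3 6 4)
  after f: (1 2 4)(3 6 5)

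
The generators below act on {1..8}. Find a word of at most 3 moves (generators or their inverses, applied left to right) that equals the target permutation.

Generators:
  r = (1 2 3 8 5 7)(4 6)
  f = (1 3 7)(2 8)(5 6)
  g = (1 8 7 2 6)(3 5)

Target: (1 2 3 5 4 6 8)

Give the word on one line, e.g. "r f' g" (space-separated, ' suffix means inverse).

  after f: (1 3 7)(2 8)(5 6)
  after r': (1 2 3 5 4 6 8)

f r'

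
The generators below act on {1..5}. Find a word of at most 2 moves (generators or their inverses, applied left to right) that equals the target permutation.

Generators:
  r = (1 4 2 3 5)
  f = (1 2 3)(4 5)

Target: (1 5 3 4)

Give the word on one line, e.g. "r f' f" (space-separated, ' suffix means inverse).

r f'

  after r: (1 4 2 3 5)
  after f': (1 5 3 4)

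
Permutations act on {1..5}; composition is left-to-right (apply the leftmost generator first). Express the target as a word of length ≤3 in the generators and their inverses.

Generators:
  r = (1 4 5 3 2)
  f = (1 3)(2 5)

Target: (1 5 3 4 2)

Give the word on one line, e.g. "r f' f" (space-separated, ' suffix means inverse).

f r f

  after f: (1 3)(2 5)
  after r: (1 2 3 4 5)
  after f: (1 5 3 4 2)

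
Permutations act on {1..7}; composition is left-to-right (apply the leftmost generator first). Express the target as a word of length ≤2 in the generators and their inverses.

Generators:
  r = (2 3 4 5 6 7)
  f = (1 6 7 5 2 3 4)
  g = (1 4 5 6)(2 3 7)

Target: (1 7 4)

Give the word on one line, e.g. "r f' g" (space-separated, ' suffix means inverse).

g' r

  after g': (1 6 5 4)(2 7 3)
  after r: (1 7 4)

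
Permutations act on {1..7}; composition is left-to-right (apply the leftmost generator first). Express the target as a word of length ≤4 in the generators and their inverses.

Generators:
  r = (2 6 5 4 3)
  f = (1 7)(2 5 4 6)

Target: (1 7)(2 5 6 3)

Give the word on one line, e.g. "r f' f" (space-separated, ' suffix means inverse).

  after f: (1 7)(2 5 4 6)
  after r': (1 7)(2 6 3 4)
  after f': (2 4 6 3 5)
  after f': (1 7)(2 5 6 3)

f r' f' f'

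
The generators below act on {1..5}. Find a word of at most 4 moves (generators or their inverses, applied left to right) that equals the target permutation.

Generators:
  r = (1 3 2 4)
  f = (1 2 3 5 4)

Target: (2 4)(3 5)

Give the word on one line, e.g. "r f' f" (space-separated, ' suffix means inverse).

r' f r' f

  after r': (1 4 2 3)
  after f: (2 5 4 3)
  after r': (1 4)(2 5)
  after f: (2 4)(3 5)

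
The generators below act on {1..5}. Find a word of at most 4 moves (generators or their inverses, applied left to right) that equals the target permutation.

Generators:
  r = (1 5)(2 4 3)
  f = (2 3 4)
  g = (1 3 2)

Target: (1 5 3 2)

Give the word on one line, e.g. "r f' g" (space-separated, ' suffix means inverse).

r' g' f' f'

  after r': (1 5)(2 3 4)
  after g': (1 5 2)(3 4)
  after f': (1 5 4 2)
  after f': (1 5 3 2)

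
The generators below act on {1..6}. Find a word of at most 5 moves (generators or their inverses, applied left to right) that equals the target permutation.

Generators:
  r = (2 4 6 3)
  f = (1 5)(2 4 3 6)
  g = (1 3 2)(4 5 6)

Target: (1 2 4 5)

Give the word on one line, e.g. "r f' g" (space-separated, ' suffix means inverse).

g g r' g

  after g: (1 3 2)(4 5 6)
  after g: (1 2 3)(4 6 5)
  after r': (1 3)(2 6 5)
  after g: (1 2 4 5)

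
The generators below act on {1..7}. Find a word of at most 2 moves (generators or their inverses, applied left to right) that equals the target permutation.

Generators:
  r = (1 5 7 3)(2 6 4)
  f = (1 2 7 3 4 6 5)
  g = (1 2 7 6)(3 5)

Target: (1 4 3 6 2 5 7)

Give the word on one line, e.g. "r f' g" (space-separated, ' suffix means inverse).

  after g': (1 6 7 2)(3 5)
  after f': (1 4 3 6 2 5 7)

g' f'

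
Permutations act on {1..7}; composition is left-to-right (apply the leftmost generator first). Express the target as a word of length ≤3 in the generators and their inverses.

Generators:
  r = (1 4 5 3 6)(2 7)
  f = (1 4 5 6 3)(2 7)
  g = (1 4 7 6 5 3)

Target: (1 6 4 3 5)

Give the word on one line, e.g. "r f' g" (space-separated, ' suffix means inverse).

f' f'

  after f': (1 3 6 5 4)(2 7)
  after f': (1 6 4 3 5)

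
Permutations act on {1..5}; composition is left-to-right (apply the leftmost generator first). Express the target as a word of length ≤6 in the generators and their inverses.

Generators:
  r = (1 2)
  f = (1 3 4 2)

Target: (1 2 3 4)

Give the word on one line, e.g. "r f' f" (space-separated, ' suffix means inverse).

  after f: (1 3 4 2)
  after f: (1 4)(2 3)
  after f: (1 2 4 3)
  after r: (2 4 3)
  after f': (1 2 3 4)

f f f r f'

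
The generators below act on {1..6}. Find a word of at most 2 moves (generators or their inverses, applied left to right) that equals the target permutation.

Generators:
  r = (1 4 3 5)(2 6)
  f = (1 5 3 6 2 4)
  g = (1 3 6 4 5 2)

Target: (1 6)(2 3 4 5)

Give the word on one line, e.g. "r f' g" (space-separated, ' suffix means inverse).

  after f': (1 4 2 6 3 5)
  after g': (1 6)(2 3 4 5)

f' g'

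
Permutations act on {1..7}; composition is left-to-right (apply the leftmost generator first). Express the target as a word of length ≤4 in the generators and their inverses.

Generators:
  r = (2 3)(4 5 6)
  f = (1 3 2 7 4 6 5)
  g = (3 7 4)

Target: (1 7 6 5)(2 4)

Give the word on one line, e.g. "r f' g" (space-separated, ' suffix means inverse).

  after g: (3 7 4)
  after f: (1 3 4 2 7 6 5)
  after g: (1 7 6 5)(2 4)

g f g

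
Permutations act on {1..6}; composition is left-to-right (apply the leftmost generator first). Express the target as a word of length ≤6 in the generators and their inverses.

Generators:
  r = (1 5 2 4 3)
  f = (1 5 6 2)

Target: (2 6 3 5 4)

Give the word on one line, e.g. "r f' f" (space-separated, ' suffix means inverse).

r f r' f' r'

  after r: (1 5 2 4 3)
  after f: (1 6 2 4 3 5)
  after r': (1 6 5 3)
  after f': (1 5 3 2 6)
  after r': (2 6 3 5 4)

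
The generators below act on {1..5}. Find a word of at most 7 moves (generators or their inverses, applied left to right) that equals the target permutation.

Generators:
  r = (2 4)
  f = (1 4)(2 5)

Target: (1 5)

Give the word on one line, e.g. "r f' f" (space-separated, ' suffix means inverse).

  after r: (2 4)
  after f: (1 4 5 2)
  after r': (1 2)(4 5)
  after f: (1 5)(2 4)
  after r': (1 5)

r f r' f r'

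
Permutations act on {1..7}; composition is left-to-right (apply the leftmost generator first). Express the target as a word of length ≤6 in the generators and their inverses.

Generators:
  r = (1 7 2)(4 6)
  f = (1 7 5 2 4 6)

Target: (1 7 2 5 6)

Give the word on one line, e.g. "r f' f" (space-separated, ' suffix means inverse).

r' f' r' f'

  after r': (1 2 7)(4 6)
  after f': (1 5 7 6 2)
  after r': (1 5)(4 6 7)
  after f': (1 7 2 5 6)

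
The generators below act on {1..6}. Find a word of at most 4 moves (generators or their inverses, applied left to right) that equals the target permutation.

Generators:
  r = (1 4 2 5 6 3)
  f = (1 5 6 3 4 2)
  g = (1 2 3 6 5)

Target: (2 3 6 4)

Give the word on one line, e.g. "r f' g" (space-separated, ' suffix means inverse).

f r g f'

  after f: (1 5 6 3 4 2)
  after r: (1 6)(2 4 5 3)
  after g: (1 5 6 2 4)
  after f': (2 3 6 4)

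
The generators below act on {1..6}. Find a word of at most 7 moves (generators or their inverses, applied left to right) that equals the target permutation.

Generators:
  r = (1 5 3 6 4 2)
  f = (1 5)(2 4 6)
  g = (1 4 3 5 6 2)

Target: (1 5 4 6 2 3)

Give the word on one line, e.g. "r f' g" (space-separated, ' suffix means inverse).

  after r: (1 5 3 6 4 2)
  after f: (2 5 3)
  after r: (1 5 6 4 2 3)
  after f: (2 3 5)
  after f: (1 5 4 6 2 3)

r f r f f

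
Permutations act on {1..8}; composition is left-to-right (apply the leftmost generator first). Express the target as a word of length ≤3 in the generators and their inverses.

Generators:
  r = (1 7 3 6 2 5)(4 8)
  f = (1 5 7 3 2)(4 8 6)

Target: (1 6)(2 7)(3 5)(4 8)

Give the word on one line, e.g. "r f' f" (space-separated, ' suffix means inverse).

  after r': (1 5 2 6 3 7)(4 8)
  after r': (1 2 3)(5 6 7)
  after r': (1 6)(2 7)(3 5)(4 8)

r' r' r'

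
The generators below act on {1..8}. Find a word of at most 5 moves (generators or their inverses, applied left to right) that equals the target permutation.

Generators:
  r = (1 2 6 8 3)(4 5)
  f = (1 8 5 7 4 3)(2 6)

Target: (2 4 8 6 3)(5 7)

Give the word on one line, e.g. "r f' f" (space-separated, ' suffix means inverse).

  after r: (1 2 6 8 3)(4 5)
  after r: (1 6 3 2 8)
  after r: (1 8 2 3 6)(4 5)
  after f': (2 4 8 6 3)(5 7)

r r r f'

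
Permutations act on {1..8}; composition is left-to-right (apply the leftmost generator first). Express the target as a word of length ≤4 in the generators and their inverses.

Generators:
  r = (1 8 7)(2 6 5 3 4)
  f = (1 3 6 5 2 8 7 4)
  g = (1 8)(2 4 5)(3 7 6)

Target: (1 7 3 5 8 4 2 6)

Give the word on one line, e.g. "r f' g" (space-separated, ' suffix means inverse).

  after r': (1 7 8)(2 4 3 5 6)
  after r': (1 8 7)(2 3 6 4 5)
  after f: (1 7 3 5 8 4 2 6)

r' r' f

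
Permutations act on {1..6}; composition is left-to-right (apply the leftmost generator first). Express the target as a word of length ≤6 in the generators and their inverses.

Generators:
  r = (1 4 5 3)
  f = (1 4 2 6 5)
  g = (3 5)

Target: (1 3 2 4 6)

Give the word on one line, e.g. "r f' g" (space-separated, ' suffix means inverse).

f r' f' r f'

  after f: (1 4 2 6 5)
  after r': (2 6 4)(3 5)
  after f': (1 5 3 6)
  after r: (1 3 6 4 5)
  after f': (1 3 2 4 6)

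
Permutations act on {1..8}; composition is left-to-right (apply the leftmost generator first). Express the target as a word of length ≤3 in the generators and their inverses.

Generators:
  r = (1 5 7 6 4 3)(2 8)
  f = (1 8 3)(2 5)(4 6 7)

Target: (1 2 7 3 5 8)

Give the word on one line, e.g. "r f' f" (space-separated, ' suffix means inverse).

f r

  after f: (1 8 3)(2 5)(4 6 7)
  after r: (1 2 7 3 5 8)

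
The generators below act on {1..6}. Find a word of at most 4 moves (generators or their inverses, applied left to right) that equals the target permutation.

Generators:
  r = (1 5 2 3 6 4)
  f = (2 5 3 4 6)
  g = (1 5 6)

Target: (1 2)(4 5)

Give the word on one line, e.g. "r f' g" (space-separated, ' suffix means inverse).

  after g: (1 5 6)
  after r: (1 2 3 6 5 4)
  after f: (1 5 6 3 2 4)
  after r: (1 2)(4 5)

g r f r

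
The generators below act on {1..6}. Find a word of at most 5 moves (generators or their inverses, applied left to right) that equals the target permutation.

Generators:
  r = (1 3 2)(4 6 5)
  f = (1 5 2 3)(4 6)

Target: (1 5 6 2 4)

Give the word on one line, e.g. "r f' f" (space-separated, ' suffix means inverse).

  after r: (1 3 2)(4 6 5)
  after f: (2 5 6)
  after r': (1 2 6 3)(4 5)
  after f': (1 5 6 2 4)

r f r' f'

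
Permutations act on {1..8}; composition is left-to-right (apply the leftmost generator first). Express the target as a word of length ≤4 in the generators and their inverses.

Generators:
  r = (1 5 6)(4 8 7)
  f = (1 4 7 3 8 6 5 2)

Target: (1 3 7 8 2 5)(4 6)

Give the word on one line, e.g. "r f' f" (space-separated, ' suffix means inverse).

r' f' f' r'

  after r': (1 6 5)(4 7 8)
  after f': (1 8)(2 5)(3 7)
  after f': (1 3 4)(2 6 8)
  after r': (1 3 7 8 2 5)(4 6)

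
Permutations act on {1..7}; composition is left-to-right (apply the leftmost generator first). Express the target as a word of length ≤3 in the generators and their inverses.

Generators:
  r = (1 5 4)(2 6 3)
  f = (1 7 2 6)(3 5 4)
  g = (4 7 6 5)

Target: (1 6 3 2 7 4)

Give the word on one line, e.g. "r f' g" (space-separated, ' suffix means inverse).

r g'

  after r: (1 5 4)(2 6 3)
  after g': (1 6 3 2 7 4)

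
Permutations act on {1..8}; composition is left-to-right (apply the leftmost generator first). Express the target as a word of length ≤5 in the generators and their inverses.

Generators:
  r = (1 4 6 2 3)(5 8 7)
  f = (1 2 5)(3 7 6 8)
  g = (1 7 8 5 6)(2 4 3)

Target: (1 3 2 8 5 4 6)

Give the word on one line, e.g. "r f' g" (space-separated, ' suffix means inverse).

f' f' r

  after f': (1 5 2)(3 8 6 7)
  after f': (1 2 5)(3 6)(7 8)
  after r: (1 3 2 8 5 4 6)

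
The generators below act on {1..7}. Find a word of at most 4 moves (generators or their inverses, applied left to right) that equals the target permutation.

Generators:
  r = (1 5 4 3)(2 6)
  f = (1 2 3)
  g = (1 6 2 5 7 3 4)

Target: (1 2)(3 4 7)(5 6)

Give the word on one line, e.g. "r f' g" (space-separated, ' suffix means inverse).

  after f': (1 3 2)
  after f': (1 2 3)
  after r': (1 6 2 4 5)
  after g: (1 2)(3 4 7)(5 6)

f' f' r' g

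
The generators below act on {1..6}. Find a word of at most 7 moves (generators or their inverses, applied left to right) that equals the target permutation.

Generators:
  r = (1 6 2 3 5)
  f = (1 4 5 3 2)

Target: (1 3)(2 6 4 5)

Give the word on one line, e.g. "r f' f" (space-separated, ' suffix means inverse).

r r r r f

  after r: (1 6 2 3 5)
  after r: (1 2 5 6 3)
  after r: (1 3 6 5 2)
  after r: (1 5 3 2 6)
  after f: (1 3)(2 6 4 5)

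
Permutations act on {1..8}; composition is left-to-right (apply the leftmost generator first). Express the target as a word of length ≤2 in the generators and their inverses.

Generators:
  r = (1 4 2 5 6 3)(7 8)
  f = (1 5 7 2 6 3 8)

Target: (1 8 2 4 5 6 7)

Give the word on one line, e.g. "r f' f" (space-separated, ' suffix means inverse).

r' f

  after r': (1 3 6 5 2 4)(7 8)
  after f: (1 8 2 4 5 6 7)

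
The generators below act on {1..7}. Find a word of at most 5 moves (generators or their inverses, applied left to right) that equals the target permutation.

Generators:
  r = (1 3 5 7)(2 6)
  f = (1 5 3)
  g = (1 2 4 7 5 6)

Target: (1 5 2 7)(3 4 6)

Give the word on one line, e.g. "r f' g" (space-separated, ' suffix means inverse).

  after f: (1 5 3)
  after r': (1 3 7 5)(2 6)
  after g': (1 3 4 2 5 6)
  after r: (1 5 2 7)(3 4 6)

f r' g' r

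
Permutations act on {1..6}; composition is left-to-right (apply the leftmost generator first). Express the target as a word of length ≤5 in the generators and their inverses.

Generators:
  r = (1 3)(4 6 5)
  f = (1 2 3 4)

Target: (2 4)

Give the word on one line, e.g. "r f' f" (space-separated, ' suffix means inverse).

  after f: (1 2 3 4)
  after f: (1 3)(2 4)
  after r': (2 5 6 4)
  after r': (1 3)(2 6 5 4)
  after r': (2 4)

f f r' r' r'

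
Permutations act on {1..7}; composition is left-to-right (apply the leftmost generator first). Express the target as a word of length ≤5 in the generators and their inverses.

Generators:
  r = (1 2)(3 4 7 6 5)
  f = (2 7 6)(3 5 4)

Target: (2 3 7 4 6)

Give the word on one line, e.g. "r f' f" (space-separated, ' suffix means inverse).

f r' r'

  after f: (2 7 6)(3 5 4)
  after r': (1 2 4 5 3 6)
  after r': (2 3 7 4 6)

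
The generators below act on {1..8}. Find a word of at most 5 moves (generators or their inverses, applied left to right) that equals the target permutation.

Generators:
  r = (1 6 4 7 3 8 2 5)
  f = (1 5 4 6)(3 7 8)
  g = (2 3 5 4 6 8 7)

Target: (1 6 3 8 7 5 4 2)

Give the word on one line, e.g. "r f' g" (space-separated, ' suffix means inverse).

  after g: (2 3 5 4 6 8 7)
  after r': (1 5 6 3 2 7 8 4)
  after f': (2 3)(4 6 8 5)
  after g: (2 5 6 7)(4 8)
  after r: (1 6 3 8 7 5 4 2)

g r' f' g r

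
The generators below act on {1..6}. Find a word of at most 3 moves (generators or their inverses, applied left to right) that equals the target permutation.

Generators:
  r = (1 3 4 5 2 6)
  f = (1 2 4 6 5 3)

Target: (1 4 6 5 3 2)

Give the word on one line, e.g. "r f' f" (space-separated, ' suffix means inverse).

  after f': (1 3 5 6 4 2)
  after f': (1 5 4)(2 3 6)
  after r': (1 4 6 5 3 2)

f' f' r'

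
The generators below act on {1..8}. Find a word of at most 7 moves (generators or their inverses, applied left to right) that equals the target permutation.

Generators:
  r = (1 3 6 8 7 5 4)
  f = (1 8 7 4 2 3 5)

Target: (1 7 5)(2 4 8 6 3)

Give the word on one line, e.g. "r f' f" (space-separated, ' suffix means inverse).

r f r' f' r

  after r: (1 3 6 8 7 5 4)
  after f: (1 5 2 3 6 7)(4 8)
  after r': (1 7 4 6 8 5 2)
  after f': (1 8 3 2 5 4 6)
  after r: (1 7 5)(2 4 8 6 3)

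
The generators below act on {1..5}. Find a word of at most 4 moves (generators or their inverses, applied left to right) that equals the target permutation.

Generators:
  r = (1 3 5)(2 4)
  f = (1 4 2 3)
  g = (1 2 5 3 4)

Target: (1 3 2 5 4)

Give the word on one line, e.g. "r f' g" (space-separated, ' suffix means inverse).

g g r f'

  after g: (1 2 5 3 4)
  after g: (1 5 4 2 3)
  after r: (2 5)
  after f': (1 3 2 5 4)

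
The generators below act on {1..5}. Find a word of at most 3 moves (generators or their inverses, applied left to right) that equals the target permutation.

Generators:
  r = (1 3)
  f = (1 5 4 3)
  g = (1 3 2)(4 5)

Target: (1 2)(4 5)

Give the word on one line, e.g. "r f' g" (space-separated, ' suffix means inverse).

  after g': (1 2 3)(4 5)
  after r: (1 2)(4 5)

g' r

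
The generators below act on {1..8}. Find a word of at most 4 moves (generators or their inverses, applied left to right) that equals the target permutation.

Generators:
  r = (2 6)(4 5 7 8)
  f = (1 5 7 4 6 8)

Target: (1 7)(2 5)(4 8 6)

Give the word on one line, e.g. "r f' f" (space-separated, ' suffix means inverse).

  after r': (2 6)(4 8 7 5)
  after f: (1 5 6 2 8 4)
  after r': (1 4)(2 7 5)
  after f': (1 7)(2 5)(4 8 6)

r' f r' f'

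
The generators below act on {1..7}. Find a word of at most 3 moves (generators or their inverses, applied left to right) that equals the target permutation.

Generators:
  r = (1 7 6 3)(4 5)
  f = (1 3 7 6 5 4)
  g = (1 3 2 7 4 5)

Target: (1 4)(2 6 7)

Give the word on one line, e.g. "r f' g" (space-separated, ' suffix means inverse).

  after g': (1 5 4 7 2 3)
  after r': (1 4)(2 6 7)

g' r'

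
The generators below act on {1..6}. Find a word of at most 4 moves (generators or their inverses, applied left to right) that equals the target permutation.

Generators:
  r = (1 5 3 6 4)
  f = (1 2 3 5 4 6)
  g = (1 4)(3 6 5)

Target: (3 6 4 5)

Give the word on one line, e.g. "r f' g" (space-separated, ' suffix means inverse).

g' g' r' g

  after g': (1 4)(3 5 6)
  after g': (3 6 5)
  after r': (1 4 6)
  after g: (3 6 4 5)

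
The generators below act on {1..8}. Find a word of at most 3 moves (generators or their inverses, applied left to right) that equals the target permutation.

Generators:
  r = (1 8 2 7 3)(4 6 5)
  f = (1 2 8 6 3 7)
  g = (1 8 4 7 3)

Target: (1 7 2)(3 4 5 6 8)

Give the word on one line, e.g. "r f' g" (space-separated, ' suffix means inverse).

  after r': (1 3 7 2 8)(4 5 6)
  after g': (1 7 2)(3 4 5 6 8)

r' g'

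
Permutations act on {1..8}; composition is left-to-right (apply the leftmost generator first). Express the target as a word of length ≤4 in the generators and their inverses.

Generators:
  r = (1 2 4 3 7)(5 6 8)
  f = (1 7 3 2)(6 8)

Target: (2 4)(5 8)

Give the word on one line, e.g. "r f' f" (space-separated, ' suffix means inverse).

  after f': (1 2 3 7)(6 8)
  after r': (2 4)(5 8)

f' r'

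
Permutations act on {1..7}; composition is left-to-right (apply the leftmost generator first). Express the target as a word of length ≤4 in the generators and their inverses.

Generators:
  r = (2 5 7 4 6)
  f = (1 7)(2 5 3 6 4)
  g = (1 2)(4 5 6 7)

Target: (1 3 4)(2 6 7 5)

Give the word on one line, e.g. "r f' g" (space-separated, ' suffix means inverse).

  after g': (1 2)(4 7 6 5)
  after r': (1 6 2)(4 5 7)
  after f': (1 3 5)(2 7 6 4)
  after g': (1 3 4)(2 6 7 5)

g' r' f' g'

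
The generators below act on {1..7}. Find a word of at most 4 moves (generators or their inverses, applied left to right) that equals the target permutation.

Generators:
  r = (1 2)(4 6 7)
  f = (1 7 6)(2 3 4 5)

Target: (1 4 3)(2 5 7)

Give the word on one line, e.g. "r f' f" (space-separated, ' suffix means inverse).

  after f': (1 6 7)(2 5 4 3)
  after r': (1 4 3)(2 5 7)

f' r'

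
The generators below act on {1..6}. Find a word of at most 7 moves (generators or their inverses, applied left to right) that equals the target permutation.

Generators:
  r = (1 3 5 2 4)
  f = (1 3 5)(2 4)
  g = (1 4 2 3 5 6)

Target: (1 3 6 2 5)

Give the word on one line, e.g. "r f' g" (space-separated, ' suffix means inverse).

g r' f' f' g

  after g: (1 4 2 3 5 6)
  after r': (1 2)(4 5 6)
  after f': (1 4 3)(2 5 6)
  after f': (1 2 3 5 6 4)
  after g: (1 3 6 2 5)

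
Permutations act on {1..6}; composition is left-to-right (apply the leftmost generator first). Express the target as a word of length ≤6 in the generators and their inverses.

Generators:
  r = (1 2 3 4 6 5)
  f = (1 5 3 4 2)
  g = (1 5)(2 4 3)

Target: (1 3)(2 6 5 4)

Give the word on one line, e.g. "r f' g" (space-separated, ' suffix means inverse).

  after r': (1 5 6 4 3 2)
  after g: (2 5 6 3 4)
  after f': (1 2)(5 6)
  after g: (1 4 3 2 5 6)
  after r': (1 3)(2 6 5 4)

r' g f' g r'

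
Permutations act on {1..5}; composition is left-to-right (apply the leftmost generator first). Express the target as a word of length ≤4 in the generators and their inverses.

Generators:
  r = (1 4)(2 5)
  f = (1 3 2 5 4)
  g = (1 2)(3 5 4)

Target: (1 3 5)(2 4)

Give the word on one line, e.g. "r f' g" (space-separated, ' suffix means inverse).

f g r' f'

  after f: (1 3 2 5 4)
  after g: (1 5 3)(2 4)
  after r': (1 2)(3 4 5)
  after f': (1 3 5)(2 4)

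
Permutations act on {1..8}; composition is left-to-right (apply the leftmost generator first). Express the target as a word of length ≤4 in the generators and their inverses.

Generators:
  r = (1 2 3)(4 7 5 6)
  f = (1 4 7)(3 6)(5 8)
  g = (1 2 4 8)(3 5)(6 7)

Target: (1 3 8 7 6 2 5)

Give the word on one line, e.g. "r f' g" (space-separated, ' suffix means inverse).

  after f': (1 7 4)(3 6)(5 8)
  after r: (1 5 8 6)(2 3 4)
  after g: (1 3 8 7 6 2 5)

f' r g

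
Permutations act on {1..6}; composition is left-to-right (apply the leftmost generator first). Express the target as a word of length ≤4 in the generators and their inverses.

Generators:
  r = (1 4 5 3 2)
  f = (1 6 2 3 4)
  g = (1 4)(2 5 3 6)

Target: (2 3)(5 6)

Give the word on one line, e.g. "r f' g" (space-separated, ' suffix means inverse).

g' g'

  after g': (1 4)(2 6 3 5)
  after g': (2 3)(5 6)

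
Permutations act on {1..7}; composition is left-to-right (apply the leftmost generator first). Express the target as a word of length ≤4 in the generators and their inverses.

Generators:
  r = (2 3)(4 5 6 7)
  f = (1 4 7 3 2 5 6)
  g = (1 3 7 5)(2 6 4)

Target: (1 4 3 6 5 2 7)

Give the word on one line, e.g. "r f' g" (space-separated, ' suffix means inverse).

  after g': (1 5 7 3)(2 4 6)
  after g': (1 7)(2 6 4)(3 5)
  after r: (1 4 3 6 5 2 7)

g' g' r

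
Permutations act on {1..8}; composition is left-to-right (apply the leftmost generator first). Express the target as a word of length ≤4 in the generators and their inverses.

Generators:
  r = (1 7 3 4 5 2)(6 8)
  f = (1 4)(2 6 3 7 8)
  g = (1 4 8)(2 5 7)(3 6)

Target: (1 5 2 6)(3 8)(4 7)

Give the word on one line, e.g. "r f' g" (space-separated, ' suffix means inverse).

  after f': (1 4)(2 8 7 3 6)
  after r: (1 5 2 6)(3 8)(4 7)

f' r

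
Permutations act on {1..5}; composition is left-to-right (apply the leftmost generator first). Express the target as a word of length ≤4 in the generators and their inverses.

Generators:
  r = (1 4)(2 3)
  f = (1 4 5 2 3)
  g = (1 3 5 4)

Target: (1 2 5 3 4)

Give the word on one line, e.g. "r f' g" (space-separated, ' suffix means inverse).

  after g: (1 3 5 4)
  after r': (1 2 3 5)
  after g: (1 2 5 3 4)

g r' g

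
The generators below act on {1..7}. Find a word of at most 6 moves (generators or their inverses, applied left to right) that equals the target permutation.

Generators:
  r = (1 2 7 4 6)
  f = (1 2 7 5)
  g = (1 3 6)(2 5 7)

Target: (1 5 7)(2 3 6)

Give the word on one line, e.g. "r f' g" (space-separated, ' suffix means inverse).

f' g' g' f

  after f': (1 5 7 2)
  after g': (1 2 6 3)
  after g': (1 7 5 2 3 6)
  after f: (1 5 7)(2 3 6)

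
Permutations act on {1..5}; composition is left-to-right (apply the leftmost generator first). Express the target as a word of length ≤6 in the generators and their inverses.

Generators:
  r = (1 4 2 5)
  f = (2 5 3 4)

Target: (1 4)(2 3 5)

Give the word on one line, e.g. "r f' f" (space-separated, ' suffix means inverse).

f f r' r' r'

  after f: (2 5 3 4)
  after f: (2 3)(4 5)
  after r': (1 5)(2 3 4)
  after r': (1 2 3)
  after r': (1 4)(2 3 5)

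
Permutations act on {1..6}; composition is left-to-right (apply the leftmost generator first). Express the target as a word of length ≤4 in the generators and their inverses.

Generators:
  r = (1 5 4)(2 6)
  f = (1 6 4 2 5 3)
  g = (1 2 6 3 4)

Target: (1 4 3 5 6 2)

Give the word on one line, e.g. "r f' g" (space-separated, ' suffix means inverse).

f' g

  after f': (1 3 5 2 4 6)
  after g: (1 4 3 5 6 2)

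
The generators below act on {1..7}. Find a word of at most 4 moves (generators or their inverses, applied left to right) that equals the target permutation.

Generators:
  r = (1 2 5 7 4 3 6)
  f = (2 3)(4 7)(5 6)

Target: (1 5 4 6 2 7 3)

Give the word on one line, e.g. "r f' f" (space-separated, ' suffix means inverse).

r r

  after r: (1 2 5 7 4 3 6)
  after r: (1 5 4 6 2 7 3)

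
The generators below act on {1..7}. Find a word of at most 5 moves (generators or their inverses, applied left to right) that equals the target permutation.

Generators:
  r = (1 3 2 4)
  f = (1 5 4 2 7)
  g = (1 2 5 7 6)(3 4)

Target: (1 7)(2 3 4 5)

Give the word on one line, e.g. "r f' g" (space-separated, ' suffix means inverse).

  after f': (1 7 2 4 5)
  after r': (1 7 3)(4 5)
  after r': (1 7)(2 3 4 5)

f' r' r'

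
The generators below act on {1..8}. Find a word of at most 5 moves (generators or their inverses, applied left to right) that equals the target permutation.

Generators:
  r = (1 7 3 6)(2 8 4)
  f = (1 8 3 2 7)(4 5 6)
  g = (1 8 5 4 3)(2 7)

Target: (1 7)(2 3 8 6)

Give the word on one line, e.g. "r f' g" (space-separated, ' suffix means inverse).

  after r: (1 7 3 6)(2 8 4)
  after f': (1 2)(3 5 4)(6 7 8)
  after g': (1 7)(2 3 8 6)

r f' g'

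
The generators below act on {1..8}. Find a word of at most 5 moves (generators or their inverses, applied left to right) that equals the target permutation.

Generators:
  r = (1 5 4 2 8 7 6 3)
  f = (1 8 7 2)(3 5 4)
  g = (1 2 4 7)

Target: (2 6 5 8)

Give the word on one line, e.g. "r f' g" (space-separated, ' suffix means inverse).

r' g r

  after r': (1 3 6 7 8 2 4 5)
  after g: (1 3 6)(2 7 8 4 5)
  after r: (2 6 5 8)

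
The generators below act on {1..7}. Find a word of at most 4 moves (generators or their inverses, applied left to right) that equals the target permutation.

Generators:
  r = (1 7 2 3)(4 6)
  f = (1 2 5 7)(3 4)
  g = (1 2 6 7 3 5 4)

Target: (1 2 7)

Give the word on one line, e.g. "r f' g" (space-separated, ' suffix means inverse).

  after g: (1 2 6 7 3 5 4)
  after r: (1 3 5 6 2 4 7)
  after g: (1 5 7 2)(3 4)
  after f': (1 2 7)

g r g f'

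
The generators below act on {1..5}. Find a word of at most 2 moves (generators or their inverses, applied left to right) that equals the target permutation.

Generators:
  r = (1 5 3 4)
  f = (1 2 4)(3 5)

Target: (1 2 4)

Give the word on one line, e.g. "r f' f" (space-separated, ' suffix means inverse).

f' f'

  after f': (1 4 2)(3 5)
  after f': (1 2 4)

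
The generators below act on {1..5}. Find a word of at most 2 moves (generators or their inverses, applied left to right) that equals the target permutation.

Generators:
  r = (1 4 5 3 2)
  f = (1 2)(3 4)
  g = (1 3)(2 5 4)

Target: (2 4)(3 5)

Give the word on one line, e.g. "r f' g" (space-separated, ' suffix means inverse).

  after r': (1 2 3 5 4)
  after f': (2 4)(3 5)

r' f'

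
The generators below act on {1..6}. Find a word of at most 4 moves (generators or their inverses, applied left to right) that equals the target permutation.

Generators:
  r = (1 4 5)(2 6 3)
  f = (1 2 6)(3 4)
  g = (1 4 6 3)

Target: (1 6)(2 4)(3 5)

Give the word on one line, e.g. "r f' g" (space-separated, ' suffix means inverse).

g g r g'

  after g: (1 4 6 3)
  after g: (1 6)(3 4)
  after r: (1 3 5)(2 6 4)
  after g': (1 6)(2 4)(3 5)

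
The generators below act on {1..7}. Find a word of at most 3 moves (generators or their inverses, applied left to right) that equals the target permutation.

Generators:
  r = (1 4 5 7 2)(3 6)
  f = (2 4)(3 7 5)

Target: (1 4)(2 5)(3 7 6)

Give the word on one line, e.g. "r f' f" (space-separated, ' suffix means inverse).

  after f': (2 4)(3 5 7)
  after r: (1 4)(2 5)(3 7 6)

f' r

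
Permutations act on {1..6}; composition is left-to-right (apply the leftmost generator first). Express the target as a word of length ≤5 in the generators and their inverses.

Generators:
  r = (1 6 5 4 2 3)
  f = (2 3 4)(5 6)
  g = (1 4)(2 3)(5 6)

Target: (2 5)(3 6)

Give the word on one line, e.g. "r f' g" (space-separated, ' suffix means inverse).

r g' r' r'

  after r: (1 6 5 4 2 3)
  after g': (1 5)(3 4)
  after r': (1 6)(2 4)(3 5)
  after r': (2 5)(3 6)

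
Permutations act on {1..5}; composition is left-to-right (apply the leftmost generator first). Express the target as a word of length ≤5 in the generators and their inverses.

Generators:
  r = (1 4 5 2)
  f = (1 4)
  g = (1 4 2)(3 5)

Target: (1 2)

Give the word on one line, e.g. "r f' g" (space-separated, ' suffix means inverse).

  after r: (1 4 5 2)
  after f: (2 4 5)
  after r': (1 2)

r f r'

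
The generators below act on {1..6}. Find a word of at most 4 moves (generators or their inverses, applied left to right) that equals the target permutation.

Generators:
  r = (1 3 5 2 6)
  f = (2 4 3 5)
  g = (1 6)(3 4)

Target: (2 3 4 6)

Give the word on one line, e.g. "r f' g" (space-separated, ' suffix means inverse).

f r' g

  after f: (2 4 3 5)
  after r': (1 6 2 4)
  after g: (2 3 4 6)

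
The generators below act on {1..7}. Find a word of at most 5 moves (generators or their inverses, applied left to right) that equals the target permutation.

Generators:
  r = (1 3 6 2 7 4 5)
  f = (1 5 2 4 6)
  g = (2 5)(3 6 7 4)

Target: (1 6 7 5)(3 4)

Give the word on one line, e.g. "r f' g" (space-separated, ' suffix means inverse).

g' g' r' g r'

  after g': (2 5)(3 4 7 6)
  after g': (3 7)(4 6)
  after r': (1 5 4 3 2 6 7)
  after g: (1 2 7)(3 5)(4 6)
  after r': (1 6 7 5)(3 4)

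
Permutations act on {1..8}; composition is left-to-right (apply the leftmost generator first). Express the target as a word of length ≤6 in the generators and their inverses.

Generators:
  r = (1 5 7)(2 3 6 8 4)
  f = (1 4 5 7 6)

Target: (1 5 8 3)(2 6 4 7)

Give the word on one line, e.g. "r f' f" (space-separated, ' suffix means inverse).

  after r: (1 5 7)(2 3 6 8 4)
  after r: (1 7 5)(2 6 4 3 8)
  after f': (1 5 6)(2 7 4 3 8)
  after r: (1 7 2)(3 4 6 5 8)
  after f': (1 5 8 3)(2 6 4 7)

r r f' r f'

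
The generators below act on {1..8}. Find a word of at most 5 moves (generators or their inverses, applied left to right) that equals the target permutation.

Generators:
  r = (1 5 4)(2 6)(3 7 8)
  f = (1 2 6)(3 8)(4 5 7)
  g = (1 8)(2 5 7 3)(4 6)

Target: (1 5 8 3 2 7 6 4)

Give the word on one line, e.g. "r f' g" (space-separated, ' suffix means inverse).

  after f': (1 6 2)(3 8)(4 7 5)
  after r: (1 2 5)(4 8 7)
  after g: (1 5 8 3 2 7 6 4)

f' r g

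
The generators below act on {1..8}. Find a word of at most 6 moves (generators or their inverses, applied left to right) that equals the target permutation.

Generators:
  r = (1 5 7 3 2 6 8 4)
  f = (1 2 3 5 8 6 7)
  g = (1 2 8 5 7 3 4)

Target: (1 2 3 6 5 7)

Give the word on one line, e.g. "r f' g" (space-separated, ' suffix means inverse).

  after r: (1 5 7 3 2 6 8 4)
  after g: (1 7 4 2 6 5 3 8)
  after f: (2 7 4 3 6 8)
  after g: (1 2 3 6 5 7)

r g f g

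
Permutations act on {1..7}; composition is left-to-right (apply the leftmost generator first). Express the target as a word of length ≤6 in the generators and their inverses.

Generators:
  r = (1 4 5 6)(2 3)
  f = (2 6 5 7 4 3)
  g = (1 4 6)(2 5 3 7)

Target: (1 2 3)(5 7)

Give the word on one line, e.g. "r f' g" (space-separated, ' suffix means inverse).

r' g r g f'

  after r': (1 6 5 4)(2 3)
  after g: (2 7)(3 5 6)
  after r: (1 4 5)(2 7 3 6)
  after g: (1 6 5 4 3)
  after f': (1 2 3)(5 7)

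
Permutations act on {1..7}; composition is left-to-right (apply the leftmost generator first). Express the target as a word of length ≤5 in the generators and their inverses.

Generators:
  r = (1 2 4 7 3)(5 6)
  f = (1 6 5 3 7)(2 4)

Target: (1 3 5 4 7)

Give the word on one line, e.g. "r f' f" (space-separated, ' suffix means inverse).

r f' r f'

  after r: (1 2 4 7 3)(5 6)
  after f': (1 4 3 7 5)
  after r: (1 7 6 5 2 4)
  after f': (1 3 5 4 7)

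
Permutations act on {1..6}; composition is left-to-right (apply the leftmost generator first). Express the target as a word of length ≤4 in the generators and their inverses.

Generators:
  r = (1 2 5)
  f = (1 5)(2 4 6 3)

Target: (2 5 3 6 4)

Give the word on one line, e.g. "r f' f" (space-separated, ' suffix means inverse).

  after r': (1 5 2)
  after f': (2 5 3 6 4)

r' f'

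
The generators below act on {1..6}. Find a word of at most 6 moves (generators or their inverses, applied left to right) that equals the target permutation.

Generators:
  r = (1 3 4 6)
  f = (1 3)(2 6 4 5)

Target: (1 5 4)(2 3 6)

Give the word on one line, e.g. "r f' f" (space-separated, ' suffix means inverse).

r' f' f' r'

  after r': (1 6 4 3)
  after f': (1 2 5 4)
  after f': (1 5 6 2 4 3)
  after r': (1 5 4)(2 3 6)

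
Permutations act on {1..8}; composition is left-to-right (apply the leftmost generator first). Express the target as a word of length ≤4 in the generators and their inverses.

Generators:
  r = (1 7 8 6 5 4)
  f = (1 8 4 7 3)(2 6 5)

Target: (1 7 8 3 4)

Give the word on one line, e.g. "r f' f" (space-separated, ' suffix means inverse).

f f f

  after f: (1 8 4 7 3)(2 6 5)
  after f: (1 4 3 8 7)(2 5 6)
  after f: (1 7 8 3 4)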